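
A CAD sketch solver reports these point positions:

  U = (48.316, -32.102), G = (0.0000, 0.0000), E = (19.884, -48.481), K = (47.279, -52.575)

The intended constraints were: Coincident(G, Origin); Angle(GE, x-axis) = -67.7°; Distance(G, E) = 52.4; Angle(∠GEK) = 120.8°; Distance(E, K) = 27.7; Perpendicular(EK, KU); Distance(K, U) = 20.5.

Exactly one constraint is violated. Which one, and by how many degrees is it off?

Perpendicular(EK, KU) — off by 5.60°.

G = (0.00, 0.00) ✓; GE at -67.70° ✓; |GE| = 52.40 ✓; ∠GEK = 120.8° ✓; |EK| = 27.70 ✓; ∠(EK, KU) = 95.60° ✗; |KU| = 20.50 ✓.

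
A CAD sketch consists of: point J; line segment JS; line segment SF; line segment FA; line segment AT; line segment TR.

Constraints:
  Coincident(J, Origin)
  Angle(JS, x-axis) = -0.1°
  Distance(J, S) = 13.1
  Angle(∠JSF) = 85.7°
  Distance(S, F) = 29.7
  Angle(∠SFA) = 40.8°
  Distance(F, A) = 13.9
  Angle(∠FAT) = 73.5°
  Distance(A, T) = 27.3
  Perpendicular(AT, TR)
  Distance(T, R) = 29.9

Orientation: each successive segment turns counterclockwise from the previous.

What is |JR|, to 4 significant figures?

53.53

J is at the origin; JS runs at -0.1° with length 13.1, so S = (13.10, -0.02286). ∠JSF = 85.7° gives SF at 94.20° from the x-axis; with |SF| = 29.7, F = (10.92, 29.60). ∠SFA = 40.8° gives FA at -126.6° from the x-axis; with |FA| = 13.9, A = (2.637, 18.44). ∠FAT = 73.5° gives AT at -20.10° from the x-axis; with |AT| = 27.3, T = (28.27, 9.056). AT ⟂ TR, so TR runs at 69.90°; with |TR| = 29.9, R = (38.55, 37.14). Then |JR| = |R − J| = 53.53.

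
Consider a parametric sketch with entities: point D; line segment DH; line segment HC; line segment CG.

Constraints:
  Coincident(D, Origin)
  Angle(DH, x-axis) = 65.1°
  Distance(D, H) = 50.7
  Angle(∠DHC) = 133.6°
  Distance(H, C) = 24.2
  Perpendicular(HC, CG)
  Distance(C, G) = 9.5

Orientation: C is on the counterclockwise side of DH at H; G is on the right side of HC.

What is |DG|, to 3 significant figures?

75.1

D is at the origin; DH runs at 65.1° with length 50.7, so H = 50.7·(cos 65.1°, sin 65.1°) = (21.3, 46.0). ∠DHC = 133.6°, so HC runs at 65.1° + (180° − 133.6°) = 112° from the x-axis; with |HC| = 24.2, C = H + 24.2·(cos 112°, sin 112°) = (12.5, 68.5). HC is perpendicular to CG; with |CG| = 9.5 on the right of HC, G = C + 9.5·(0.930, 0.367) = (21.3, 72.0). Then |DG| = |G − D| = 75.1.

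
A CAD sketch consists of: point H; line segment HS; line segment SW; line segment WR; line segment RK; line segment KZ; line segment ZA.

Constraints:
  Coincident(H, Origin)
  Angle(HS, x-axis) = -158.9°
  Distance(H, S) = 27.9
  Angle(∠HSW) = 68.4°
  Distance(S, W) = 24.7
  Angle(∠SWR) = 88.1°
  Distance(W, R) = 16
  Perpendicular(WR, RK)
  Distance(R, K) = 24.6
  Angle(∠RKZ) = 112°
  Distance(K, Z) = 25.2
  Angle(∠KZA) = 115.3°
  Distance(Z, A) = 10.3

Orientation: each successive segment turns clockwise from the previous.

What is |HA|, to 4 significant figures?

43.49

H is at the origin; HS runs at -158.9° with length 27.9, so S = (-26.03, -10.04). ∠HSW = 68.4° gives SW at 89.50° from the x-axis; with |SW| = 24.7, W = (-25.81, 14.66). ∠SWR = 88.1° gives WR at -2.400° from the x-axis; with |WR| = 16.0, R = (-9.828, 13.99). The perpendicularity gives RK at right angles to WR, so RK runs at -92.40°; with |RK| = 24.6, K = (-10.86, -10.59). ∠RKZ = 112.0° gives KZ at -160.4° from the x-axis; with |KZ| = 25.2, Z = (-34.60, -19.05). ∠KZA = 115.3° gives ZA at 134.9° from the x-axis; with |ZA| = 10.3, A = (-41.87, -11.75). Then |HA| = |A − H| = 43.49.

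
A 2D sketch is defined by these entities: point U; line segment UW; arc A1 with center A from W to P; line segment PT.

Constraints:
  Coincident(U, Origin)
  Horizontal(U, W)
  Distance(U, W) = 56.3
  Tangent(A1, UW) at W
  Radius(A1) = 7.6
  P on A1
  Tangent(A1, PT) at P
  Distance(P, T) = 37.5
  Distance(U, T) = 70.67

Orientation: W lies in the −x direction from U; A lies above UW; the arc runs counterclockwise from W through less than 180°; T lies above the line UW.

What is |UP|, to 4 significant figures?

49.53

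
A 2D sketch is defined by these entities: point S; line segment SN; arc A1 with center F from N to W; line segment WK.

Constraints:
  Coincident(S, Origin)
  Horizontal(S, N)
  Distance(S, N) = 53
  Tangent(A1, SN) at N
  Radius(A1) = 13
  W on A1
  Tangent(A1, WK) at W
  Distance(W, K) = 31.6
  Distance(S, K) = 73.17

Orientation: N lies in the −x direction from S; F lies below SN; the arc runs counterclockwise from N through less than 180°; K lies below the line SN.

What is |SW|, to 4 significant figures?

67.55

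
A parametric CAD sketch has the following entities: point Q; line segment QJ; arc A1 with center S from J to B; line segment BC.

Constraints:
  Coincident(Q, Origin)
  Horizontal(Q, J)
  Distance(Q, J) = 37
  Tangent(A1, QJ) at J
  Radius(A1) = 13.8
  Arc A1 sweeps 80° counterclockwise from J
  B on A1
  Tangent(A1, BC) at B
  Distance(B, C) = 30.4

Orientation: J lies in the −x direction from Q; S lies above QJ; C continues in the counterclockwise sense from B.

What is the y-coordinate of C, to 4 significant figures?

41.34

Q is at the origin; QJ is horizontal with |QJ| = 37.0 and J on the −x side, so J = (-37.00, 0.000). The tangent condition forces SJ to be normal to QJ, so S = J + (0, 13.8) = (-37.00, 13.80). On A1, J sits at bearing -90° from S; an 80° counterclockwise sweep puts B at bearing -10°, so B = S + 13.8·(cos -10°, sin -10°) = (-23.41, 11.40). Tangency of A1 to BC means the radius SB is perpendicular to BC, so BC runs along (−sin -10°, cos -10°); with |BC| = 30.4, C = (-18.13, 41.34). So C.y = 41.34.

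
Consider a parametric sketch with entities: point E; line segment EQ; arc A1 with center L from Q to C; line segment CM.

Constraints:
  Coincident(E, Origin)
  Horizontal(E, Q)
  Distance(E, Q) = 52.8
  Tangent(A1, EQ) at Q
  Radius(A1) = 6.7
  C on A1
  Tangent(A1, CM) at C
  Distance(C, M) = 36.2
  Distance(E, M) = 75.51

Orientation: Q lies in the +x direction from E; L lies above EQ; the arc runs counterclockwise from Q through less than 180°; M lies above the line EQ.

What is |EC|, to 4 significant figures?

59.79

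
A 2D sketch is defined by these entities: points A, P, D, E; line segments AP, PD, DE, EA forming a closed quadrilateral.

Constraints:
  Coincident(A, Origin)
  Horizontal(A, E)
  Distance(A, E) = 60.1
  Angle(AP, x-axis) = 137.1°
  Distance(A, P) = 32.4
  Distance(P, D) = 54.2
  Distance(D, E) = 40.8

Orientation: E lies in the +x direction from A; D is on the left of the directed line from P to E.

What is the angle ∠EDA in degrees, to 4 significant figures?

94.61°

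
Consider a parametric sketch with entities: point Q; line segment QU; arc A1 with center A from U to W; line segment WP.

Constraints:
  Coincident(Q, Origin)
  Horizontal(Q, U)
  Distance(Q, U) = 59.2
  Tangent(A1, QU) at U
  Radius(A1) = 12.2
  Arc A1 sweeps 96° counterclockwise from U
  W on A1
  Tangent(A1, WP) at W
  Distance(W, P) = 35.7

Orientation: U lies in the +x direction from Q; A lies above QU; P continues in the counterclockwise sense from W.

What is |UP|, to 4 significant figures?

49.70

Q is at the origin; QU is horizontal with |QU| = 59.2 and U on the +x side, so U = (59.20, 0.000). The tangent condition forces AU to be normal to QU, so A = U + (0, 12.2) = (59.20, 12.20). On A1, U sits at bearing -90° from A; a 96° counterclockwise sweep puts W at bearing 6°, so W = A + 12.2·(cos 6°, sin 6°) = (71.33, 13.48). A1 meets WP tangentially, so AW is at right angles to WP, so WP runs along (−sin 6°, cos 6°); with |WP| = 35.7, P = (67.60, 48.98). Then |UP| = |P − U| = 49.70.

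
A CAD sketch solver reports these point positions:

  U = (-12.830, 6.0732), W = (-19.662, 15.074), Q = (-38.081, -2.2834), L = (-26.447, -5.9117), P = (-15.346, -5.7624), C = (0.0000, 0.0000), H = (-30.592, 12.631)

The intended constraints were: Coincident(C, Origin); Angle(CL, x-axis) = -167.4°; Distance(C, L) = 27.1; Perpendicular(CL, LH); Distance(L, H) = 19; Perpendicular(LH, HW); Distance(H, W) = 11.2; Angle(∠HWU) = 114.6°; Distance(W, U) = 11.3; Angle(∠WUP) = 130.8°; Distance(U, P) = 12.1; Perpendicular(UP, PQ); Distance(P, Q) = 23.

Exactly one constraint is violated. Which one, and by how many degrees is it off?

Perpendicular(UP, PQ) — off by 3.30°.

C = (0.00, 0.00) ✓; CL at -167.4° ✓; |CL| = 27.10 ✓; ∠(CL, LH) = 90.00° ✓; |LH| = 19.00 ✓; ∠(LH, HW) = 90.00° ✓; |HW| = 11.20 ✓; ∠HWU = 114.6° ✓; |WU| = 11.30 ✓; ∠WUP = 130.8° ✓; |UP| = 12.10 ✓; ∠(UP, PQ) = 86.70° ✗; |PQ| = 23.00 ✓.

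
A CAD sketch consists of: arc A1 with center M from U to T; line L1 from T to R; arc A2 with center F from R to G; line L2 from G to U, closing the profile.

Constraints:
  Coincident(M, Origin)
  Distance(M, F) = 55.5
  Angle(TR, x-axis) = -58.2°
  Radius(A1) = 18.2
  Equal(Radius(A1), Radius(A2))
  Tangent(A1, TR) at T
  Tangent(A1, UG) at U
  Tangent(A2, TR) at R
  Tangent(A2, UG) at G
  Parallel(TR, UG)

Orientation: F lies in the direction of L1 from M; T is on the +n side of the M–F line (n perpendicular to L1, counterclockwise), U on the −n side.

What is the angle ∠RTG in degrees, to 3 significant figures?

33.3°

The slot axis is L1's direction at -58.2°, so u = (cos -58.2°, sin -58.2°) = (0.527, -0.850) and n = (−sin -58.2°, cos -58.2°) = (0.850, 0.527). M is at the origin and F lies 55.5 along u from M, so F = 55.5·u = (29.2, -47.2). Tangency of A1 to both parallel lines with radius 18.2 puts T and U at M ± 18.2·n: T = (15.5, 9.59), U = (-15.5, -9.59). Equal radii place R and G the same way about F: R = F + 18.2·n = (44.7, -37.6), G = F − 18.2·n = (13.8, -56.8). Then cos ∠RTG = TR·TG / (|TR||TG|), giving 33.3°.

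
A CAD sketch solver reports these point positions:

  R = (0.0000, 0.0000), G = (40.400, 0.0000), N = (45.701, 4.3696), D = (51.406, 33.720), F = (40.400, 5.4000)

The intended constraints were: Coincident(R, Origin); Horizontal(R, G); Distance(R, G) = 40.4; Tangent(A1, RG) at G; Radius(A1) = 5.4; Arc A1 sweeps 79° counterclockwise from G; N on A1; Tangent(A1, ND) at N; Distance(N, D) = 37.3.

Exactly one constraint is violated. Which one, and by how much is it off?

Distance(N, D) = 37.3 — off by 7.40.

R = (0.00, 0.00) ✓; R.y = 0.00, G.y = 0.00 ✓; |RG| = 40.40 ✓; ∠(FG, GR) = 90.00° ✓; |FG| = 5.400 ✓; bearing(F→N) − bearing(F→G) = 79.00° ✓; |FN| = 5.400 ✓; ∠(FN, ND) = 90.00° ✓; |ND| = 29.90 ✗.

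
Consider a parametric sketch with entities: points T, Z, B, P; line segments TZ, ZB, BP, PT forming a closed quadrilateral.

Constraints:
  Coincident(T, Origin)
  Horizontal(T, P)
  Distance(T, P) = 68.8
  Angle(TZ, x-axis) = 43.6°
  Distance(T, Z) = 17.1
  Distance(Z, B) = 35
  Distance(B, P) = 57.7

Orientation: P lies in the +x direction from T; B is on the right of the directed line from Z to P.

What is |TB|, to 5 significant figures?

27.984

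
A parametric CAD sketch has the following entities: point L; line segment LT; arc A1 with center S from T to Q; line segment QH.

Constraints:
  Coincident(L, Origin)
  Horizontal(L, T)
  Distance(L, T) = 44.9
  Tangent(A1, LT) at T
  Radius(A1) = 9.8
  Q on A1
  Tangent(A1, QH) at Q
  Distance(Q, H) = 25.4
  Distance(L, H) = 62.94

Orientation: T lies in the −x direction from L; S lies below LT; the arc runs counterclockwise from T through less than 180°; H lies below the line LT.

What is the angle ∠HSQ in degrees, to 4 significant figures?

68.90°

Checks: L.y = 0.00, T.y = 0.00 ✓; |SQ| = 9.800 ✓; ∠(SQ, QH) = 90.00° ✓; |QH| = 25.40 ✓; |LH| = 62.94 ✓.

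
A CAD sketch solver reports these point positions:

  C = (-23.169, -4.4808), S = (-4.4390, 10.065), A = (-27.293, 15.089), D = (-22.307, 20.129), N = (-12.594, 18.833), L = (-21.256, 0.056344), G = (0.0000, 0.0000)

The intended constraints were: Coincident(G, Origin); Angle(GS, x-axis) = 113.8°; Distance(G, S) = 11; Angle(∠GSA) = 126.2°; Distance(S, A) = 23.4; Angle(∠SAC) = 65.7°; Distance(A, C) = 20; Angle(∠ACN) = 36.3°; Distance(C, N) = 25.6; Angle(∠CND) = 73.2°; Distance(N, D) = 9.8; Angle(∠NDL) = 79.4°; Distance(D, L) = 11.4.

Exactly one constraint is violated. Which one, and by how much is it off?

Distance(D, L) = 11.4 — off by 8.70.

G = (0.00, 0.00) ✓; GS at 113.8° ✓; |GS| = 11.00 ✓; ∠GSA = 126.2° ✓; |SA| = 23.40 ✓; ∠SAC = 65.70° ✓; |AC| = 20.00 ✓; ∠ACN = 36.30° ✓; |CN| = 25.60 ✓; ∠CND = 73.20° ✓; |ND| = 9.799 ✓; ∠NDL = 79.40° ✓; |DL| = 20.10 ✗.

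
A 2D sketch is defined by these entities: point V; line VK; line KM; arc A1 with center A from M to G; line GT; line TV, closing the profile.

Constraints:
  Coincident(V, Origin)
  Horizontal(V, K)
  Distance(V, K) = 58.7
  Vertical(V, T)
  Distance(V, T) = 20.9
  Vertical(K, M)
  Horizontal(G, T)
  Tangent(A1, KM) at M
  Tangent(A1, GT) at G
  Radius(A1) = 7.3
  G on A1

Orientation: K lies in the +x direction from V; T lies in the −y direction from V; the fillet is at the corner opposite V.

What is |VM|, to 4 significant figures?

60.25

V is at the origin; V and K share the same y with |VK| = 58.7 and K on the +x side, so K = (58.70, 0.000). VT is vertical with |VT| = 20.9 and T on the −y side, so T = (0.000, -20.90). The virtual corner opposite V is at (58.70, -20.90). Tangency of A1 to KM means the radius AM is perpendicular to KM and A1 meets GT tangentially, so AG is at right angles to GT, with radius 7.3, so the center A sits 7.3 in from both sides at A = (51.40, -13.60). That places the tangent points at M = (58.70, -13.60) on KM and G = (51.40, -20.90) on GT. Then |VM| = |M − V| = 60.25.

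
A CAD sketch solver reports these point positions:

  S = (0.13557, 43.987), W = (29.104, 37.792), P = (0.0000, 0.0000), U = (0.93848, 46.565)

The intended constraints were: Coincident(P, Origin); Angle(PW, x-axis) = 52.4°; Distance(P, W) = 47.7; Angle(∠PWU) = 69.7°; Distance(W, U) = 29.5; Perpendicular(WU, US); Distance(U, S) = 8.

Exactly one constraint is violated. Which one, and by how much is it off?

Distance(U, S) = 8 — off by 5.30.

P = (0.00, 0.00) ✓; PW at 52.40° ✓; |PW| = 47.70 ✓; ∠PWU = 69.70° ✓; |WU| = 29.50 ✓; ∠(WU, US) = 90.00° ✓; |US| = 2.700 ✗.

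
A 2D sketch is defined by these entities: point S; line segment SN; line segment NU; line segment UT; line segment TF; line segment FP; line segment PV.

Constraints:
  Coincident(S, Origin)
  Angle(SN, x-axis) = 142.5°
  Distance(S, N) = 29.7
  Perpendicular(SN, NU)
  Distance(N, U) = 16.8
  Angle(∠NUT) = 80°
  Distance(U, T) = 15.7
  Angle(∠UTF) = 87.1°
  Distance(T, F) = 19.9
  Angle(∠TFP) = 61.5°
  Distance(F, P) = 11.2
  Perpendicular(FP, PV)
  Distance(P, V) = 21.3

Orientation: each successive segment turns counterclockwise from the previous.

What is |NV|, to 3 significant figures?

24.6

S is at the origin; SN runs at 142.5° with length 29.7, so N = (-23.6, 18.1). SN ⟂ NU, so NU runs at -128°; with |NU| = 16.8, U = (-33.8, 4.75). ∠NUT = 80.0° gives UT at -27.5° from the x-axis; with |UT| = 15.7, T = (-19.9, -2.50). ∠UTF = 87.1° gives TF at 65.4° from the x-axis; with |TF| = 19.9, F = (-11.6, 15.6). ∠TFP = 61.5° gives FP at -176° from the x-axis; with |FP| = 11.2, P = (-22.8, 14.8). The perpendicularity gives PV at right angles to FP, so PV runs at -86.1°; with |PV| = 21.3, V = (-21.3, -6.42). Then |NV| = |V − N| = 24.6.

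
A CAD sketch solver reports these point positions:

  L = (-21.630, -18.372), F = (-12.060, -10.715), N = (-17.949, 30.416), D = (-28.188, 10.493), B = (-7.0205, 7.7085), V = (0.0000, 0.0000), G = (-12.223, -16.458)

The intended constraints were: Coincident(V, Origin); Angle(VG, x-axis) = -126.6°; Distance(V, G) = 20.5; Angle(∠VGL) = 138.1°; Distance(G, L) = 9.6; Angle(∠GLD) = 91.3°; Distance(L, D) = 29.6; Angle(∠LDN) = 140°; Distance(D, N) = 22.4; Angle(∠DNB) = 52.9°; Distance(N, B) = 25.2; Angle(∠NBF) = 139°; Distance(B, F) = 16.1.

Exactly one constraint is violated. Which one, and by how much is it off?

Distance(B, F) = 16.1 — off by 3.00.

V = (0.00, 0.00) ✓; VG at -126.6° ✓; |VG| = 20.50 ✓; ∠VGL = 138.1° ✓; |GL| = 9.600 ✓; ∠GLD = 91.30° ✓; |LD| = 29.60 ✓; ∠LDN = 140.0° ✓; |DN| = 22.40 ✓; ∠DNB = 52.90° ✓; |NB| = 25.20 ✓; ∠NBF = 139.0° ✓; |BF| = 19.10 ✗.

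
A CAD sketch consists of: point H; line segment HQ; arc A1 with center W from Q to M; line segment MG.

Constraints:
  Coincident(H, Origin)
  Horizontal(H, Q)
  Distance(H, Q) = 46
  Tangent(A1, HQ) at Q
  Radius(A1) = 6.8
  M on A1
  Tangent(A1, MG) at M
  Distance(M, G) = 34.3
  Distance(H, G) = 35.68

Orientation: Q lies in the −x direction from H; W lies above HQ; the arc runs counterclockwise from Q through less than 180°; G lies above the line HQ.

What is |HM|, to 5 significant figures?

40.705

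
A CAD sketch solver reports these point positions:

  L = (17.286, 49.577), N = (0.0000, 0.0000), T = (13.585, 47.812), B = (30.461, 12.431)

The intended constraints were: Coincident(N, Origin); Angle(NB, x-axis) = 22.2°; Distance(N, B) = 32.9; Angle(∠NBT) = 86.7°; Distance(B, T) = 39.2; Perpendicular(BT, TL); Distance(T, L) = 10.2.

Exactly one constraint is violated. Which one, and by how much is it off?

Distance(T, L) = 10.2 — off by 6.10.

N = (0.00, 0.00) ✓; NB at 22.20° ✓; |NB| = 32.90 ✓; ∠NBT = 86.70° ✓; |BT| = 39.20 ✓; ∠(BT, TL) = 90.00° ✓; |TL| = 4.100 ✗.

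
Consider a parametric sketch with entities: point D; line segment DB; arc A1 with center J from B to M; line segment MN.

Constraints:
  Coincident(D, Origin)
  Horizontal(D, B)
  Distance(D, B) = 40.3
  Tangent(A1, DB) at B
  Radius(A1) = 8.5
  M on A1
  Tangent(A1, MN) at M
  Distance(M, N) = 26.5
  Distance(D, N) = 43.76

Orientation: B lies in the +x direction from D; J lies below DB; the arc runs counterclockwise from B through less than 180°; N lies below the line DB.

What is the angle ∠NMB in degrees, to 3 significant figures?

139°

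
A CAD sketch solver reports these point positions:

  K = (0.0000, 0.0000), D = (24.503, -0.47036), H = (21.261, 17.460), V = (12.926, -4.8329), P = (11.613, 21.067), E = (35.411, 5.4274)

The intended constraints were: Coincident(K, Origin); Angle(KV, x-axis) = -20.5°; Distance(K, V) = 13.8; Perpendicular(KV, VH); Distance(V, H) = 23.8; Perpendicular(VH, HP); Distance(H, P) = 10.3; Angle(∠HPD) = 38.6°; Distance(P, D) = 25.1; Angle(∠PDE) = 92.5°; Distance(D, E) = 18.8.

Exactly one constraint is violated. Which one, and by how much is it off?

Distance(D, E) = 18.8 — off by 6.40.

K = (0.00, 0.00) ✓; KV at -20.50° ✓; |KV| = 13.80 ✓; ∠(KV, VH) = 90.00° ✓; |VH| = 23.80 ✓; ∠(VH, HP) = 90.00° ✓; |HP| = 10.30 ✓; ∠HPD = 38.60° ✓; |PD| = 25.10 ✓; ∠PDE = 92.50° ✓; |DE| = 12.40 ✗.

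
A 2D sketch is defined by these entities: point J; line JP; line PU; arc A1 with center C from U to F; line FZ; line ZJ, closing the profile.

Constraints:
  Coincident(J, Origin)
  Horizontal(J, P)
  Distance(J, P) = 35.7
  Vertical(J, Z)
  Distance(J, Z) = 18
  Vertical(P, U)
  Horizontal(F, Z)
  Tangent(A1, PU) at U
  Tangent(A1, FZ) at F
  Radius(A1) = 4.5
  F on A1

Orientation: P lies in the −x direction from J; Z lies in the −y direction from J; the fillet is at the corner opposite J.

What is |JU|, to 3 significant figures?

38.2

J is at the origin; JP is horizontal with |JP| = 35.7 and P on the −x side, so P = (-35.7, 0.00). J and Z share the same x with |JZ| = 18.0 and Z on the −y side, so Z = (0.00, -18.0). The virtual corner opposite J is at (-35.7, -18.0). A1 meets PU tangentially, so CU is at right angles to PU and the tangent condition forces CF to be normal to FZ, with radius 4.5, so the center C sits 4.5 in from both sides at C = (-31.2, -13.5). That places the tangent points at U = (-35.7, -13.5) on PU and F = (-31.2, -18.0) on FZ. Then |JU| = |U − J| = 38.2.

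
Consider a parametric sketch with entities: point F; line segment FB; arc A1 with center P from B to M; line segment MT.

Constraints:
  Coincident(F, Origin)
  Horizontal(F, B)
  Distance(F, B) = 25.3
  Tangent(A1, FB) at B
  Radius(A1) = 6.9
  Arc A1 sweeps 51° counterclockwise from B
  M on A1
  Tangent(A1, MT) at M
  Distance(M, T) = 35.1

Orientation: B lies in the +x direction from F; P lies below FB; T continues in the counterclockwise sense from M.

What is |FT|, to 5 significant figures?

29.913

F is at the origin; F and B share the same y with |FB| = 25.3 and B on the +x side, so B = (25.300, 0.0000). Since A1 is tangent to FB there, PB ⟂ FB, so P = B + (0, -6.9) = (25.300, -6.9000). On A1, B sits at bearing 90° from P; a 51° counterclockwise sweep puts M at bearing 141°, so M = P + 6.9·(cos 141°, sin 141°) = (19.938, -2.5577). The tangent condition forces PM to be normal to MT, so MT runs along (−sin 141°, cos 141°); with |MT| = 35.1, T = (-2.1515, -29.836). Then |FT| = |T − F| = 29.913.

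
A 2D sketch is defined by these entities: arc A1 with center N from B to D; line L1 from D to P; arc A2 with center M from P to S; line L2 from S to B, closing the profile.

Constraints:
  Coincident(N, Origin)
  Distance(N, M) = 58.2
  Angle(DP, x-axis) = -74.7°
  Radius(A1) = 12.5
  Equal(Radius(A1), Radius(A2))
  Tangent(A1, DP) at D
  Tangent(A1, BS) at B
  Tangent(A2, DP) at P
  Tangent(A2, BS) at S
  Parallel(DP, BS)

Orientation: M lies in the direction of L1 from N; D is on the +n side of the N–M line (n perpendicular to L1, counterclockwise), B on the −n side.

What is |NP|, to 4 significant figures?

59.53

The slot axis is L1's direction at -74.7°, so u = (cos -74.7°, sin -74.7°) = (0.2639, -0.9646) and n = (−sin -74.7°, cos -74.7°) = (0.9646, 0.2639). N is at the origin and M lies 58.2 along u from N, so M = 58.2·u = (15.36, -56.14). Tangency of A1 to both parallel lines with radius 12.5 puts D and B at N ± 12.5·n: D = (12.06, 3.298), B = (-12.06, -3.298). Equal radii place P and S the same way about M: P = M + 12.5·n = (27.41, -52.84), S = M − 12.5·n = (3.300, -59.44). Then |NP| = |P − N| = 59.53.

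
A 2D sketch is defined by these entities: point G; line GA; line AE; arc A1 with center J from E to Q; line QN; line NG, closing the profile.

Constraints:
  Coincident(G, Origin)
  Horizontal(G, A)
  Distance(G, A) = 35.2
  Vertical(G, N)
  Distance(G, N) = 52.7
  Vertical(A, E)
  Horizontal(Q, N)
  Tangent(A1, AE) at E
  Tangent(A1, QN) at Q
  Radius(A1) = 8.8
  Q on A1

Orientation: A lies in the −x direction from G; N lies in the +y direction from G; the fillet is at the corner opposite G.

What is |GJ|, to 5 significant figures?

51.227

G is at the origin; GA is horizontal with |GA| = 35.2 and A on the −x side, so A = (-35.200, 0.0000). G and N share the same x with |GN| = 52.7 and N on the +y side, so N = (0.0000, 52.700). The virtual corner opposite G is at (-35.200, 52.700). The tangent condition forces JE to be normal to AE and since A1 is tangent to QN there, JQ ⟂ QN, with radius 8.8, so the center J sits 8.8 in from both sides at J = (-26.400, 43.900). Then |GJ| = |J − G| = 51.227.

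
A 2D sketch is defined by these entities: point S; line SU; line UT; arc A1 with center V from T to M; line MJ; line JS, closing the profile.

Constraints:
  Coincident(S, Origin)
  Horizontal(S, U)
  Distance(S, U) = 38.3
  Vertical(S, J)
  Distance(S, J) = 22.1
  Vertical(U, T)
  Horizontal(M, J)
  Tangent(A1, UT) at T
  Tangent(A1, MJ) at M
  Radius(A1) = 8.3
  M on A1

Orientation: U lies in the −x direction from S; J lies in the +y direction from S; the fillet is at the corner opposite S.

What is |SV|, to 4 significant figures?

33.02

SJ is vertical with |SJ| = 22.1 and J on the +y side, so J = (0.000, 22.10). The virtual corner opposite S is at (-38.30, 22.10). Tangency of A1 to UT means the radius VT is perpendicular to UT and since A1 is tangent to MJ there, VM ⟂ MJ, with radius 8.3, so the center V sits 8.3 in from both sides at V = (-30.00, 13.80). Then |SV| = |V − S| = 33.02.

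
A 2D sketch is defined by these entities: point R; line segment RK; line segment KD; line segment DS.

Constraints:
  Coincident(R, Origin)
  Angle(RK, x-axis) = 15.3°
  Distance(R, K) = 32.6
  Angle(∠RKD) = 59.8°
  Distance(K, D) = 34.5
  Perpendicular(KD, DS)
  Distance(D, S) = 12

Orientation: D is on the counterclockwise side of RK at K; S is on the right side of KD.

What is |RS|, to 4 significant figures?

44.07

R is at the origin; RK runs at 15.3° with length 32.6, so K = 32.6·(cos 15.3°, sin 15.3°) = (31.44, 8.602). ∠RKD = 59.8°, so KD runs at 15.3° + (180° − 59.8°) = 135.5° from the x-axis; with |KD| = 34.5, D = K + 34.5·(cos 135.5°, sin 135.5°) = (6.837, 32.78). KD is perpendicular to DS; with |DS| = 12.0 on the right of KD, S = D + 12.0·(0.7009, 0.7133) = (15.25, 41.34). Then |RS| = |S − R| = 44.07.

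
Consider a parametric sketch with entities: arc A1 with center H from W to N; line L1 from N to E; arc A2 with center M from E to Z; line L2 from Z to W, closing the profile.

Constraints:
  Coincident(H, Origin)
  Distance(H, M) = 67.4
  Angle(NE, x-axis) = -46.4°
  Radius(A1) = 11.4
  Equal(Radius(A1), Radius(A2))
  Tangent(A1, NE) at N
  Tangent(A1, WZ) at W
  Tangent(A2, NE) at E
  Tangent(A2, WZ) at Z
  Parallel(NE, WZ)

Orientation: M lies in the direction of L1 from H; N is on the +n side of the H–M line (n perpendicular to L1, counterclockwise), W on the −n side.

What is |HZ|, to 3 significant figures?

68.4

The slot axis is L1's direction at -46.4°, so u = (cos -46.4°, sin -46.4°) = (0.690, -0.724) and n = (−sin -46.4°, cos -46.4°) = (0.724, 0.690). H is at the origin and M lies 67.4 along u from H, so M = 67.4·u = (46.5, -48.8). Tangency of A1 to both parallel lines with radius 11.4 puts N and W at H ± 11.4·n: N = (8.26, 7.86), W = (-8.26, -7.86). Equal radii place E and Z the same way about M: E = M + 11.4·n = (54.7, -40.9), Z = M − 11.4·n = (38.2, -56.7). Then |HZ| = |Z − H| = 68.4.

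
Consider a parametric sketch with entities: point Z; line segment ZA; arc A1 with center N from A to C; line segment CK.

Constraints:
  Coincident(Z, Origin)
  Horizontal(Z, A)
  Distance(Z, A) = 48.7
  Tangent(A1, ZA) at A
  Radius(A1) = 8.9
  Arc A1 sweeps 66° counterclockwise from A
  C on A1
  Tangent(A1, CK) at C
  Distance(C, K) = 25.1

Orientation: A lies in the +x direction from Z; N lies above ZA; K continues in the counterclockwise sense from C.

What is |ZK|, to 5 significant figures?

72.733

Z is at the origin; Z and A share the same y with |ZA| = 48.7 and A on the +x side, so A = (48.700, 0.0000). Tangency of A1 to ZA means the radius NA is perpendicular to ZA, so N = A + (0, 8.9) = (48.700, 8.9000). On A1, A sits at bearing -90° from N; a 66° counterclockwise sweep puts C at bearing -24°, so C = N + 8.9·(cos -24°, sin -24°) = (56.831, 5.2800). Tangency of A1 to CK means the radius NC is perpendicular to CK, so CK runs along (−sin -24°, cos -24°); with |CK| = 25.1, K = (67.040, 28.210). Then |ZK| = |K − Z| = 72.733.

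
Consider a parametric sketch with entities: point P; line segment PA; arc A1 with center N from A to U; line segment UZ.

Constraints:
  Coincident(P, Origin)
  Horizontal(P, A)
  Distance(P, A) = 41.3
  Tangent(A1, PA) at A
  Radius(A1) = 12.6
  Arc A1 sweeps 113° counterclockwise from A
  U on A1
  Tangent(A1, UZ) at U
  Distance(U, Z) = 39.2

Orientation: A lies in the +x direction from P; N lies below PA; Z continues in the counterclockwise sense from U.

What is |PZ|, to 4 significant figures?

70.00

P is at the origin; P and A share the same y with |PA| = 41.3 and A on the +x side, so A = (41.30, 0.000). Since A1 is tangent to PA there, NA ⟂ PA, so N = A + (0, -12.6) = (41.30, -12.60). On A1, A sits at bearing 90° from N; a 113° counterclockwise sweep puts U at bearing 203°, so U = N + 12.6·(cos 203°, sin 203°) = (29.70, -17.52). A1 meets UZ tangentially, so NU is at right angles to UZ, so UZ runs along (−sin 203°, cos 203°); with |UZ| = 39.2, Z = (45.02, -53.61). Then |PZ| = |Z − P| = 70.00.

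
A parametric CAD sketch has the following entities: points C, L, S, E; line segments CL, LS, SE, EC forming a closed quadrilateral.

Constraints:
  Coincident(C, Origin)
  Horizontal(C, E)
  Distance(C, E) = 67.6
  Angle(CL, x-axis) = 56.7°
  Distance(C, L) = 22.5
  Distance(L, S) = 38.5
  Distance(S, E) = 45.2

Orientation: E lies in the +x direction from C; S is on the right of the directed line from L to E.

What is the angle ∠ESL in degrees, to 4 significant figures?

88.03°

Checks: |LS| = 38.50 ✓; |SE| = 45.20 ✓.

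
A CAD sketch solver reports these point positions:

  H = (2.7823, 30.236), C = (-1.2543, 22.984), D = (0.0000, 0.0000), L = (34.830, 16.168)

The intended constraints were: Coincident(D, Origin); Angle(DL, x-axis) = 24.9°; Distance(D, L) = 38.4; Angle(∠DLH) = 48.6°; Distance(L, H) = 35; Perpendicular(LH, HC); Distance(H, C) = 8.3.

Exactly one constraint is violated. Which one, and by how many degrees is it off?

Perpendicular(LH, HC) — off by 5.40°.

D = (0.00, 0.00) ✓; DL at 24.90° ✓; |DL| = 38.40 ✓; ∠DLH = 48.60° ✓; |LH| = 35.00 ✓; ∠(LH, HC) = 84.60° ✗; |HC| = 8.300 ✓.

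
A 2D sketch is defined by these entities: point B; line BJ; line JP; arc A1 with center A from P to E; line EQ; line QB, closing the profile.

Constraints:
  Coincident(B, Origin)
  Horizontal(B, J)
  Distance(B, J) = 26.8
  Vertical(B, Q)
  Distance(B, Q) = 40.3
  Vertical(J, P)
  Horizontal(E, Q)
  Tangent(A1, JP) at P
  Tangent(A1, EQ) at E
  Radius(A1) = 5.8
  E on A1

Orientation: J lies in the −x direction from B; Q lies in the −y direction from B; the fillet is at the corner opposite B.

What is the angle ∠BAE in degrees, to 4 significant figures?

148.7°

The virtual corner opposite B is at (-26.80, -40.30). Since A1 is tangent to JP there, AP ⟂ JP and the tangent condition forces AE to be normal to EQ, with radius 5.8, so the center A sits 5.8 in from both sides at A = (-21.00, -34.50). That places the tangent points at P = (-26.80, -34.50) on JP and E = (-21.00, -40.30) on EQ. Then cos ∠BAE = AB·AE / (|AB||AE|), giving 148.7°.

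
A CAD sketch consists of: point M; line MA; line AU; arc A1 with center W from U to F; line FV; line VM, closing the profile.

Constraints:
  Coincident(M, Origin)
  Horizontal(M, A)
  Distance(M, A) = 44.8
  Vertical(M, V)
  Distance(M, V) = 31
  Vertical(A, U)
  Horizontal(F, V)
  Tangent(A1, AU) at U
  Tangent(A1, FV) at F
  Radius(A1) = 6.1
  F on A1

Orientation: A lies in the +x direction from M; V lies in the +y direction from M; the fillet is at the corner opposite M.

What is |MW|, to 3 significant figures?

46.0

M is at the origin; MA is horizontal with |MA| = 44.8 and A on the +x side, so A = (44.8, 0.00). M and V share the same x with |MV| = 31.0 and V on the +y side, so V = (0.00, 31.0). The virtual corner opposite M is at (44.8, 31.0). Since A1 is tangent to AU there, WU ⟂ AU and A1 meets FV tangentially, so WF is at right angles to FV, with radius 6.1, so the center W sits 6.1 in from both sides at W = (38.7, 24.9). Then |MW| = |W − M| = 46.0.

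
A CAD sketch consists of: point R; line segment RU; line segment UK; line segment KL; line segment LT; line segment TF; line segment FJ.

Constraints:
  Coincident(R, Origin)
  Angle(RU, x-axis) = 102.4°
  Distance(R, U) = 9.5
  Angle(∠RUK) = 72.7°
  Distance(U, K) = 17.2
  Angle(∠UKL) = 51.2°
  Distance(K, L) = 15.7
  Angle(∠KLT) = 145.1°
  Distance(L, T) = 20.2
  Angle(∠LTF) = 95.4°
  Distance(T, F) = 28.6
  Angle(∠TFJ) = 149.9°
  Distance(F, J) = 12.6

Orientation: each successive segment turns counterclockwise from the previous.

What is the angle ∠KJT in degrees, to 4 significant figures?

48.28°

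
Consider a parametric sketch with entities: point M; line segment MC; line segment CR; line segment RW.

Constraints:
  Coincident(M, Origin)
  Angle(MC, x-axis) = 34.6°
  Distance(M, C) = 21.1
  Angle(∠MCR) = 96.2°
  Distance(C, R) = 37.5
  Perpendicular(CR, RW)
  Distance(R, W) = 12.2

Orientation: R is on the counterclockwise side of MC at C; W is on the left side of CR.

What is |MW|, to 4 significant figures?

40.74

∠MCR = 96.2°, so CR runs at 34.6° + (180° − 96.2°) = 118.4° from the x-axis; with |CR| = 37.5, R = C + 37.5·(cos 118.4°, sin 118.4°) = (-0.4677, 44.97). The perpendicularity gives RW at right angles to CR; with |RW| = 12.2 on the left of CR, W = R + 12.2·(-0.8796, -0.4756) = (-11.20, 39.17). Then |MW| = |W − M| = 40.74.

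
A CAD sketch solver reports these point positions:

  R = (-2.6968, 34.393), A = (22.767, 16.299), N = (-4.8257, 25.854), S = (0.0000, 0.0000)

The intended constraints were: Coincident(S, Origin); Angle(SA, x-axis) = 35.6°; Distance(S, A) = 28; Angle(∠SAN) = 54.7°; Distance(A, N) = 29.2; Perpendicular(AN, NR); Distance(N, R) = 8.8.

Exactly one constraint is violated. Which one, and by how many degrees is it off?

Perpendicular(AN, NR) — off by 5.10°.

S = (0.00, 0.00) ✓; SA at 35.60° ✓; |SA| = 28.00 ✓; ∠SAN = 54.70° ✓; |AN| = 29.20 ✓; ∠(AN, NR) = 84.90° ✗; |NR| = 8.800 ✓.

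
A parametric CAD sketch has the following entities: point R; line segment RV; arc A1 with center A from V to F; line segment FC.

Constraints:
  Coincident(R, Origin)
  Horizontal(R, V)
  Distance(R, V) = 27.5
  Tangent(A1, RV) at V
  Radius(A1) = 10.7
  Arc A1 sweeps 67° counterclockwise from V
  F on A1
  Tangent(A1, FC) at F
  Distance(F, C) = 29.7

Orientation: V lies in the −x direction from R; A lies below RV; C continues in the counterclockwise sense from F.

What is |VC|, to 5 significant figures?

40.083

R is at the origin; R and V share the same y with |RV| = 27.5 and V on the −x side, so V = (-27.500, 0.0000). The tangent condition forces AV to be normal to RV, so A = V + (0, -10.7) = (-27.500, -10.700). On A1, V sits at bearing 90° from A; a 67° counterclockwise sweep puts F at bearing 157°, so F = A + 10.7·(cos 157°, sin 157°) = (-37.349, -6.5192). Tangency of A1 to FC means the radius AF is perpendicular to FC, so FC runs along (−sin 157°, cos 157°); with |FC| = 29.7, C = (-48.954, -33.858). Then |VC| = |C − V| = 40.083.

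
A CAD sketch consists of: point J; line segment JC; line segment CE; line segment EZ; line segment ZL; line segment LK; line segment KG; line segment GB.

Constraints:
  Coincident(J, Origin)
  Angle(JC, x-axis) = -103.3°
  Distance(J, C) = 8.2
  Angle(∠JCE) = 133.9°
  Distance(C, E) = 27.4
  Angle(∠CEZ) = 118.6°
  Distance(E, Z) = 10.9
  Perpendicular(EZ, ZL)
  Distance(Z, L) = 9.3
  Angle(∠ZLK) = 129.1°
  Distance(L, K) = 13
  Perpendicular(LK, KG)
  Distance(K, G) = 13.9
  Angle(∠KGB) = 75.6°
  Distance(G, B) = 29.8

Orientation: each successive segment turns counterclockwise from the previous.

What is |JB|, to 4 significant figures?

47.97

J is at the origin; JC runs at -103.3° with length 8.2, so C = (-1.886, -7.980). ∠JCE = 133.9° gives CE at -57.20° from the x-axis; with |CE| = 27.4, E = (12.96, -31.01). ∠CEZ = 118.6° gives EZ at 4.200° from the x-axis; with |EZ| = 10.9, Z = (23.83, -30.21). EZ ⟂ ZL, so ZL runs at 94.20°; with |ZL| = 9.3, L = (23.15, -20.94). ∠ZLK = 129.1° gives LK at 145.1° from the x-axis; with |LK| = 13.0, K = (12.48, -13.50). The perpendicularity gives KG at right angles to LK, so KG runs at -124.9°; with |KG| = 13.9, G = (4.531, -24.90). ∠KGB = 75.6° gives GB at -20.50° from the x-axis; with |GB| = 29.8, B = (32.44, -35.34). Then |JB| = |B − J| = 47.97.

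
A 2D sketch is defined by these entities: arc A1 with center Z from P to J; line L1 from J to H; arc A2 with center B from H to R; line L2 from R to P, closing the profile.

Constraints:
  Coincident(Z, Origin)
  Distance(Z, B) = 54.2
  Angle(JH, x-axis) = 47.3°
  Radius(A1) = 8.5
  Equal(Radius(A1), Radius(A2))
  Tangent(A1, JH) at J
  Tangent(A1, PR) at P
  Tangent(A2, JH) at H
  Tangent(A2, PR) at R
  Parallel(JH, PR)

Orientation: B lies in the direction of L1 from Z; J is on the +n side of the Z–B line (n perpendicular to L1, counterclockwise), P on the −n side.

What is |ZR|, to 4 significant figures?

54.86

Tangency of A1 to both parallel lines with radius 8.5 puts J and P at Z ± 8.5·n: J = (-6.247, 5.764), P = (6.247, -5.764). Equal radii place H and R the same way about B: H = B + 8.5·n = (30.51, 45.60), R = B − 8.5·n = (43.00, 34.07). Then |ZR| = |R − Z| = 54.86.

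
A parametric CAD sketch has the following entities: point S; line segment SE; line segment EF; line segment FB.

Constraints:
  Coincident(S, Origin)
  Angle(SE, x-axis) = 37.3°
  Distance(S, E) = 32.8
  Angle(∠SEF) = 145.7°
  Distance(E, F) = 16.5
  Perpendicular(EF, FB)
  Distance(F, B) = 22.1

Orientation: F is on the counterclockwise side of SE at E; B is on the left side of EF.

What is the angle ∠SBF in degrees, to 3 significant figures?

85.3°

S is at the origin; SE runs at 37.3° with length 32.8, so E = 32.8·(cos 37.3°, sin 37.3°) = (26.1, 19.9). ∠SEF = 145.7°, so EF runs at 37.3° + (180° − 145.7°) = 71.6° from the x-axis; with |EF| = 16.5, F = E + 16.5·(cos 71.6°, sin 71.6°) = (31.3, 35.5). EF ⟂ FB; with |FB| = 22.1 on the left of EF, B = F + 22.1·(-0.949, 0.316) = (10.3, 42.5). Then cos ∠SBF = BS·BF / (|BS||BF|), giving 85.3°.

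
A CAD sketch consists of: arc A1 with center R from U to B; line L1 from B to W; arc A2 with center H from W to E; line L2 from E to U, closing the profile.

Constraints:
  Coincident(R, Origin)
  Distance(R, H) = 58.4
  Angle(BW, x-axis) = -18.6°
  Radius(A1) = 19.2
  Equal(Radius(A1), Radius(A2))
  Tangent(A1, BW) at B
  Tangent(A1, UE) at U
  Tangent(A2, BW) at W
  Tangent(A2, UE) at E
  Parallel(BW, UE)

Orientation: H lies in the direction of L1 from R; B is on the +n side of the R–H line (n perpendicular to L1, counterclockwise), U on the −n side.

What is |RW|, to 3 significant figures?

61.5

Tangency of A1 to both parallel lines with radius 19.2 puts B and U at R ± 19.2·n: B = (6.12, 18.2), U = (-6.12, -18.2). Equal radii place W and E the same way about H: W = H + 19.2·n = (61.5, -0.430), E = H − 19.2·n = (49.2, -36.8). Then |RW| = |W − R| = 61.5.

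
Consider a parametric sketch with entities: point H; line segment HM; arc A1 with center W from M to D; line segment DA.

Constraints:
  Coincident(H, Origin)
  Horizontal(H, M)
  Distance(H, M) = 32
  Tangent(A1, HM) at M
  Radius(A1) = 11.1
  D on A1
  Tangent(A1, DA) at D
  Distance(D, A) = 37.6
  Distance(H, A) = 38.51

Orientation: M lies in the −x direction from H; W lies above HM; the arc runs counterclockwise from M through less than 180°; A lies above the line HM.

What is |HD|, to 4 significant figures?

23.04

H is at the origin; H and M share the same y with |HM| = 32.0 and M on the −x side, so M = (-32.00, 0.000). The tangent condition forces WM to be normal to HM, so W = M + (0, 11.1) = (-32.00, 11.10). Since WD ⟂ DA (tangency), |WA| = √(11.1² + 37.6²) = 39.20 regardless of where D sits on A1. So A lies on both circle(H, 38.51) and circle(W, 39.20); the above-HM intersection is A = (-3.789, 38.32). D is the foot of the tangent from A: D = (-22.35, 5.622).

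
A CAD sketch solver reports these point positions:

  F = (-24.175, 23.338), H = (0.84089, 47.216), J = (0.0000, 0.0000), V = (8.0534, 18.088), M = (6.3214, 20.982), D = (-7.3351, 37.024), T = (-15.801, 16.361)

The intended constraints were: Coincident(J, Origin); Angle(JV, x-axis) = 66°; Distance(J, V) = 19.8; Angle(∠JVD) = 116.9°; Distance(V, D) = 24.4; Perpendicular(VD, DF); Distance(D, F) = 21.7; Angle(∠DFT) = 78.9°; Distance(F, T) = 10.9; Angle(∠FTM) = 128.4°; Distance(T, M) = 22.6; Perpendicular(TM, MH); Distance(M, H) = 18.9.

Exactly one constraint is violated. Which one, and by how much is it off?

Distance(M, H) = 18.9 — off by 7.90.

J = (0.00, 0.00) ✓; JV at 66.00° ✓; |JV| = 19.80 ✓; ∠JVD = 116.9° ✓; |VD| = 24.40 ✓; ∠(VD, DF) = 90.00° ✓; |DF| = 21.70 ✓; ∠DFT = 78.90° ✓; |FT| = 10.90 ✓; ∠FTM = 128.4° ✓; |TM| = 22.60 ✓; ∠(TM, MH) = 90.00° ✓; |MH| = 26.80 ✗.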